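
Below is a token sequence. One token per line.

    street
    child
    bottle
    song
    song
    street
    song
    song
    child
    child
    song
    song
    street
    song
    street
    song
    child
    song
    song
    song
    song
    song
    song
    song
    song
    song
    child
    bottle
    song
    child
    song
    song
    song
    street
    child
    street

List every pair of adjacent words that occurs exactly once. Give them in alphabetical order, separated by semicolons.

Bigram counts meeting the condition (exactly once):
  child child: 1
  child street: 1

child child; child street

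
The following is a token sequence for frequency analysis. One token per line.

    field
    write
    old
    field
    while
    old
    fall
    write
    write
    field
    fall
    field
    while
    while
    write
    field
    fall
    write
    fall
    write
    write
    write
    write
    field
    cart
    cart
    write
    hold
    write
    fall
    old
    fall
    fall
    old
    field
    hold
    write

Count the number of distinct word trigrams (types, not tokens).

31

37 tokens → 35 trigram windows in total.
Repeated trigrams (each contributes count−1 duplicates):
  fall write write: 2
  write field fall: 2
  write write field: 2
  write write write: 2
4 duplicate windows → 35 − 4 = 31 distinct.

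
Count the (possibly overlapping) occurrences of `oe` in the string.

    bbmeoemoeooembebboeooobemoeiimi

5

Sliding a length-2 window over the 31 characters (30 positions):
  position 5–6: oe
  position 8–9: oe
  position 11–12: oe
  position 18–19: oe
  position 26–27: oe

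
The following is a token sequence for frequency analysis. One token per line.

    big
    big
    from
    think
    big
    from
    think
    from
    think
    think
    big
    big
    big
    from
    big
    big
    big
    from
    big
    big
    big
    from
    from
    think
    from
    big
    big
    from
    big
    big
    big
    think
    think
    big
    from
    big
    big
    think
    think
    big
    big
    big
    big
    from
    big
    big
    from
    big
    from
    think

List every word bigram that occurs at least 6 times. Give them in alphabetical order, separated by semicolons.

big big; big from; from big

Bigram counts meeting the condition (at least 6 times):
  big big: 15
  big from: 10
  from big: 7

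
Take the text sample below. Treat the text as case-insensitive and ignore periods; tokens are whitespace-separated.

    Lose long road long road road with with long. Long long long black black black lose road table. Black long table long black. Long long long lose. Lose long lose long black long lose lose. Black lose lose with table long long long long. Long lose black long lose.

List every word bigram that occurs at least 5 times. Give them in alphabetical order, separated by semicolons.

Bigram counts meeting the condition (at least 5 times):
  long long: 9
  long lose: 5

long long; long lose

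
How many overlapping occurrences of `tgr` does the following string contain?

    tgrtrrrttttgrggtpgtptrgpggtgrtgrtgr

5

Sliding a length-3 window over the 35 characters (33 positions):
  position 1–3: tgr
  position 11–13: tgr
  position 27–29: tgr
  position 30–32: tgr
  position 33–35: tgr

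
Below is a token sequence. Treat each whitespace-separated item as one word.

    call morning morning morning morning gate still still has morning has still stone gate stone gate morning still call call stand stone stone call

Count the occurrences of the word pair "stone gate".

Scanning the 23 overlapping bigram windows for "stone gate":
  position 13–14: stone gate
  position 15–16: stone gate

2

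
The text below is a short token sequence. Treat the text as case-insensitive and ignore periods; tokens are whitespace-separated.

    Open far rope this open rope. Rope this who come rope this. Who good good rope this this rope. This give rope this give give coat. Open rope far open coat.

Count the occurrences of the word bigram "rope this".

6

Scanning the 30 overlapping bigram windows for "rope this":
  position 3–4: rope this
  position 7–8: rope this
  position 11–12: rope this
  position 16–17: rope this
  position 19–20: rope this
  position 22–23: rope this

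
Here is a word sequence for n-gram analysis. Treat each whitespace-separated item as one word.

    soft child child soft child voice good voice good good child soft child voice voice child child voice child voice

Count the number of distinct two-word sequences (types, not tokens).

20 tokens → 19 bigram windows in total.
Repeated bigrams (each contributes count−1 duplicates):
  child voice: 4
  soft child: 3
  child child: 2
  child soft: 2
  voice child: 2
  voice good: 2
9 duplicate windows → 19 − 9 = 10 distinct.

10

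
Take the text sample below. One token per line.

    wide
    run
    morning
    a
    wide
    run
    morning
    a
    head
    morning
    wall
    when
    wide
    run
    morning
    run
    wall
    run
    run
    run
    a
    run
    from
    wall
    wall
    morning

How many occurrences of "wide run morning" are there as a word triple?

Scanning the 24 overlapping trigram windows for "wide run morning":
  position 1–3: wide run morning
  position 5–7: wide run morning
  position 13–15: wide run morning

3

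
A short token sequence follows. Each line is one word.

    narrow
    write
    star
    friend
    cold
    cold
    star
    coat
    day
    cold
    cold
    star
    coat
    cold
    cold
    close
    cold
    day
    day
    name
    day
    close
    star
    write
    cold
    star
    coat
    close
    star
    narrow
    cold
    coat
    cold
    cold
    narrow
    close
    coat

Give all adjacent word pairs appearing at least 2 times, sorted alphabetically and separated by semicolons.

close star; coat cold; cold cold; cold star; star coat

Bigram counts meeting the condition (at least 2 times):
  close star: 2
  coat cold: 2
  cold cold: 4
  cold star: 3
  star coat: 3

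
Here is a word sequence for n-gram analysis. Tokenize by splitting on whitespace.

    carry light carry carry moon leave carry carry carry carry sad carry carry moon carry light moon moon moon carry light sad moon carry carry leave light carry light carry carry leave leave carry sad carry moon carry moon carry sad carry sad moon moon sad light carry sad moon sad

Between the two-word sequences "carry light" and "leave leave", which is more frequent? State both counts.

"carry light": 4 occurrences
"leave leave": 1 occurrence

"carry light" (4 vs 1)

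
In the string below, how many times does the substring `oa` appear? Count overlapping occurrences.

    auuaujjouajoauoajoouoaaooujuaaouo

Sliding a length-2 window over the 33 characters (32 positions):
  position 12–13: oa
  position 15–16: oa
  position 21–22: oa

3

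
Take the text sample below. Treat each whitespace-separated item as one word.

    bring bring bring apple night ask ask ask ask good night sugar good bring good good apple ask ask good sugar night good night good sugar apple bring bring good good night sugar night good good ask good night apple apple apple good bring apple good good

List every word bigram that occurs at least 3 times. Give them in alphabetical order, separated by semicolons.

Bigram counts meeting the condition (at least 3 times):
  ask ask: 4
  ask good: 3
  bring bring: 3
  good good: 4
  good night: 4
  night good: 3

ask ask; ask good; bring bring; good good; good night; night good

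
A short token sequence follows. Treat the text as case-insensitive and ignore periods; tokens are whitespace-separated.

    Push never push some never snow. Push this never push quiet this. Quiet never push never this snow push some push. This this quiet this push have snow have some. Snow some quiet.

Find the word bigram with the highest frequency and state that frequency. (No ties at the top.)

"never push", 3 times

Bigram frequencies (highest first):
  never push: 3
  push never: 2
  push some: 2
  snow push: 2
  push this: 2
  quiet this: 2
  … (18 more, each ≤ 2)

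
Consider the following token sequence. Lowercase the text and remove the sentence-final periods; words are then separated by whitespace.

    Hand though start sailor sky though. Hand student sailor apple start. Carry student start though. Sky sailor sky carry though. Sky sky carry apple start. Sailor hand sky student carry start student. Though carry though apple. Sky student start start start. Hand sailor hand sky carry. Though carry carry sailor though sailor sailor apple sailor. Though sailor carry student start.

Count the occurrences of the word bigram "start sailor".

2

Scanning the 59 overlapping bigram windows for "start sailor":
  position 3–4: start sailor
  position 25–26: start sailor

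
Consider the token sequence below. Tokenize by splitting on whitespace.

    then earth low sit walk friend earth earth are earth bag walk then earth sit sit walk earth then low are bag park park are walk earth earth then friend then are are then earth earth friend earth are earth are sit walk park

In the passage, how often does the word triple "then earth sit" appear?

Scanning the 42 overlapping trigram windows for "then earth sit":
  position 13–15: then earth sit

1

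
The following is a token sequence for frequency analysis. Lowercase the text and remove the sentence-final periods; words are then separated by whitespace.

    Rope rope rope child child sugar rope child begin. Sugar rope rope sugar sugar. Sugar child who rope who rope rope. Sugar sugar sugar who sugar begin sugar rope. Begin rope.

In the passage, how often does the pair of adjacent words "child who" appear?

1

Scanning the 30 overlapping bigram windows for "child who":
  position 16–17: child who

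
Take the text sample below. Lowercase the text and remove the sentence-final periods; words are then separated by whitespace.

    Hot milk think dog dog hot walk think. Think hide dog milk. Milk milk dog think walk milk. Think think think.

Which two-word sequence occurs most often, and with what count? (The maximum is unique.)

"think think", 3 times

Bigram frequencies (highest first):
  think think: 3
  milk think: 2
  milk milk: 2
  hot milk: 1
  think dog: 1
  dog dog: 1
  … (10 more, each ≤ 1)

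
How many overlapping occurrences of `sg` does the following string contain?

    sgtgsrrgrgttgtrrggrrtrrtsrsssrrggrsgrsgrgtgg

Sliding a length-2 window over the 44 characters (43 positions):
  position 1–2: sg
  position 35–36: sg
  position 38–39: sg

3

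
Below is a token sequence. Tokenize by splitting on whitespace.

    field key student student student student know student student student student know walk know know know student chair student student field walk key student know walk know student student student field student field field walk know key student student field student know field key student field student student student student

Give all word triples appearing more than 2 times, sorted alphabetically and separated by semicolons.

Trigram counts meeting the condition (more than 2 times):
  student field student: 3
  student student field: 3
  student student student: 7

student field student; student student field; student student student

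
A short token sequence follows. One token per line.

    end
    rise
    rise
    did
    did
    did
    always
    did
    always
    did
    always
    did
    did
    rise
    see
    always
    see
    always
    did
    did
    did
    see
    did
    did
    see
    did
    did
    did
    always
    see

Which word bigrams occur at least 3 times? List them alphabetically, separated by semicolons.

always did; did always; did did

Bigram counts meeting the condition (at least 3 times):
  always did: 4
  did always: 4
  did did: 8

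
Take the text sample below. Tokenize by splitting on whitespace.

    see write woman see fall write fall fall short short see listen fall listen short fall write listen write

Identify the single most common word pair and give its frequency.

"fall write", 2 times

Bigram frequencies (highest first):
  fall write: 2
  see write: 1
  write woman: 1
  woman see: 1
  see fall: 1
  write fall: 1
  … (11 more, each ≤ 1)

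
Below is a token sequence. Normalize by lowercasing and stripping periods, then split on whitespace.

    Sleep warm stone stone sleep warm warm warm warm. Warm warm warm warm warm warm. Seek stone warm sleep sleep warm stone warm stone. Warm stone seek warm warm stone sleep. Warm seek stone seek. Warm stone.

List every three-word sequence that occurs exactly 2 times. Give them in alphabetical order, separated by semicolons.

sleep warm stone; stone seek warm; stone sleep warm; stone warm stone; warm seek stone; warm stone warm

Trigram counts meeting the condition (exactly 2 times):
  sleep warm stone: 2
  stone seek warm: 2
  stone sleep warm: 2
  stone warm stone: 2
  warm seek stone: 2
  warm stone warm: 2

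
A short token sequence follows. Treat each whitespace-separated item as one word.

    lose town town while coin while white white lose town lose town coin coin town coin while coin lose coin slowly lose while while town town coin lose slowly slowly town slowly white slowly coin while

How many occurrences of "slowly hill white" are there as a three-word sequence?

0

Scanning the 34 overlapping trigram windows for "slowly hill white":
  (none found)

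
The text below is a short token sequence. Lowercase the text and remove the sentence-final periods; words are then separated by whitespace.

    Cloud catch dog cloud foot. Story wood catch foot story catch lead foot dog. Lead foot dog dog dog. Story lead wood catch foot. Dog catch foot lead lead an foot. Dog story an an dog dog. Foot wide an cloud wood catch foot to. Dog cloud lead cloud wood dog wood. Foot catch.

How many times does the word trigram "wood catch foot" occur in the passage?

Scanning the 52 overlapping trigram windows for "wood catch foot":
  position 7–9: wood catch foot
  position 22–24: wood catch foot
  position 42–44: wood catch foot

3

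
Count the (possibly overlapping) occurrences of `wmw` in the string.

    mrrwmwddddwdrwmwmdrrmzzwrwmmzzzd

Sliding a length-3 window over the 32 characters (30 positions):
  position 4–6: wmw
  position 14–16: wmw

2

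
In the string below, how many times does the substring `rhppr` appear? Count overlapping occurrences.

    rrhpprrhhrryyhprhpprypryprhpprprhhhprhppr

Sliding a length-5 window over the 41 characters (37 positions):
  position 2–6: rhppr
  position 16–20: rhppr
  position 26–30: rhppr
  position 37–41: rhppr

4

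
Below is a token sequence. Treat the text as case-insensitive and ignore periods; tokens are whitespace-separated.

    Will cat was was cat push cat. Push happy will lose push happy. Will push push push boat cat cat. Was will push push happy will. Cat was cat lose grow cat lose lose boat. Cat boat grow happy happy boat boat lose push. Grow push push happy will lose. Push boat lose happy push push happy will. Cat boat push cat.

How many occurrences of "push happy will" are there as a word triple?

5

Scanning the 60 overlapping trigram windows for "push happy will":
  position 8–10: push happy will
  position 12–14: push happy will
  position 24–26: push happy will
  position 47–49: push happy will
  position 56–58: push happy will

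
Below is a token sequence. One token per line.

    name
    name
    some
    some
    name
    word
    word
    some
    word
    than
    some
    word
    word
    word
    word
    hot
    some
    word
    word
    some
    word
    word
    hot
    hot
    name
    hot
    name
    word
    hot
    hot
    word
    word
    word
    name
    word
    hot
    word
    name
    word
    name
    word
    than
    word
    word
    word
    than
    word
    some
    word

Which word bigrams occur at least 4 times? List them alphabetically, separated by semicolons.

name word; some word; word hot; word word

Bigram counts meeting the condition (at least 4 times):
  name word: 5
  some word: 5
  word hot: 4
  word word: 10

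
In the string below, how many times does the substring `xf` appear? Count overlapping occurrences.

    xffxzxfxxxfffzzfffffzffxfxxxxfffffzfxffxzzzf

6

Sliding a length-2 window over the 44 characters (43 positions):
  position 1–2: xf
  position 6–7: xf
  position 10–11: xf
  position 24–25: xf
  position 29–30: xf
  position 37–38: xf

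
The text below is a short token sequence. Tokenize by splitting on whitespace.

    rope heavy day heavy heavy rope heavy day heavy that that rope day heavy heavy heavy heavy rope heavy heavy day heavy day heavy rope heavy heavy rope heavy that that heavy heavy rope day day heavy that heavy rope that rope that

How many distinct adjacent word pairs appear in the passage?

43 tokens → 42 bigram windows in total.
Repeated bigrams (each contributes count−1 duplicates):
  heavy heavy: 7
  day heavy: 6
  heavy rope: 6
  rope heavy: 5
  heavy day: 4
  heavy that: 3
  rope day: 2
  rope that: 2
  … (3 more repeated)
30 duplicate windows → 42 − 30 = 12 distinct.

12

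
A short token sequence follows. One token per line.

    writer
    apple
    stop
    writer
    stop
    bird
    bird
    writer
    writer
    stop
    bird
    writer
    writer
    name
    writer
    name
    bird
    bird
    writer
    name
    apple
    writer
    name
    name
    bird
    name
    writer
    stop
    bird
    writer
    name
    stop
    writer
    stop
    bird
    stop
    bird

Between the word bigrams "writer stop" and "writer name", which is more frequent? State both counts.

"writer name" (5 vs 4)

"writer stop": 4 occurrences
"writer name": 5 occurrences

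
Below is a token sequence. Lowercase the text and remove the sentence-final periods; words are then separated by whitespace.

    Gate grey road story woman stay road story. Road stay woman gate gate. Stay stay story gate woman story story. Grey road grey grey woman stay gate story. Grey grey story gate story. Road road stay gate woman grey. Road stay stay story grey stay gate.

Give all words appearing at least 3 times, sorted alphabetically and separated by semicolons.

gate; grey; road; stay; story; woman

Unigram counts meeting the condition (at least 3 times):
  gate: 8
  grey: 8
  road: 7
  stay: 9
  story: 9
  woman: 5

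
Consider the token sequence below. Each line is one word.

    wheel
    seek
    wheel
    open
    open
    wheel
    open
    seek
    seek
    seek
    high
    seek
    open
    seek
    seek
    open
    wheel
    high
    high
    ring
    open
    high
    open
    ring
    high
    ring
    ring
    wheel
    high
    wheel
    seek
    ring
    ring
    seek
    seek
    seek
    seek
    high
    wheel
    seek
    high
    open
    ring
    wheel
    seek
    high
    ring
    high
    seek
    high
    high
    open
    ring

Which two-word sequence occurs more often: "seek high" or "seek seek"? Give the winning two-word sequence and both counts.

"seek seek" (6 vs 5)

"seek high": 5 occurrences
"seek seek": 6 occurrences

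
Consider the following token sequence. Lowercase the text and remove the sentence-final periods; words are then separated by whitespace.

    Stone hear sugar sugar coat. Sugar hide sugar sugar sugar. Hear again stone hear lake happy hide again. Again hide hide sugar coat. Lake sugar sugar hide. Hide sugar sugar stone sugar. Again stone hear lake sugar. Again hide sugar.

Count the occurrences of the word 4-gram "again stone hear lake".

2

Scanning the 37 overlapping 4-gram windows for "again stone hear lake":
  position 12–15: again stone hear lake
  position 33–36: again stone hear lake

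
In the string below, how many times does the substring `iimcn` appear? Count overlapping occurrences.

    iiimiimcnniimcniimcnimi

3

Sliding a length-5 window over the 23 characters (19 positions):
  position 5–9: iimcn
  position 11–15: iimcn
  position 16–20: iimcn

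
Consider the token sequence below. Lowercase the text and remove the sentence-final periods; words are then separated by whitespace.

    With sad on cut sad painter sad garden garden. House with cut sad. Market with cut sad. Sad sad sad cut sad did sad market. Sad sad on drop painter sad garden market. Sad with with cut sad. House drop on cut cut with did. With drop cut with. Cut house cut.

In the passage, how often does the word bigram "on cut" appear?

Scanning the 51 overlapping bigram windows for "on cut":
  position 3–4: on cut
  position 41–42: on cut

2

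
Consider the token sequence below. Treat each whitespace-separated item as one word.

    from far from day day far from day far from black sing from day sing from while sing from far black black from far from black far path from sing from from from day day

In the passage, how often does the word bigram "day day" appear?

2

Scanning the 34 overlapping bigram windows for "day day":
  position 4–5: day day
  position 34–35: day day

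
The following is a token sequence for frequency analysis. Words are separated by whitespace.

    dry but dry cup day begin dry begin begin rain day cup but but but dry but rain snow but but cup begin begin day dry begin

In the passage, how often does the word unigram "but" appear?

7

Scanning the 27 tokens for "but":
  position 2: but
  position 13: but
  position 14: but
  position 15: but
  position 17: but
  position 20: but
  position 21: but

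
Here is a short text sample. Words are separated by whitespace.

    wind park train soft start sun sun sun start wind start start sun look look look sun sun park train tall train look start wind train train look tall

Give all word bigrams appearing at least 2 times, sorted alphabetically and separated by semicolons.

look look; park train; start sun; start wind; sun sun; train look

Bigram counts meeting the condition (at least 2 times):
  look look: 2
  park train: 2
  start sun: 2
  start wind: 2
  sun sun: 3
  train look: 2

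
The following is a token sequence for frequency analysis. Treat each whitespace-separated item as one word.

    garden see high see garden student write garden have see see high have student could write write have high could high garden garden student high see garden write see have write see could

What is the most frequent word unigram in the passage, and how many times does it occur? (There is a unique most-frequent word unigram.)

Unigram frequencies (highest first):
  see: 7
  garden: 6
  high: 5
  write: 5
  have: 4
  student: 3
  … (1 more, each ≤ 3)

"see", 7 times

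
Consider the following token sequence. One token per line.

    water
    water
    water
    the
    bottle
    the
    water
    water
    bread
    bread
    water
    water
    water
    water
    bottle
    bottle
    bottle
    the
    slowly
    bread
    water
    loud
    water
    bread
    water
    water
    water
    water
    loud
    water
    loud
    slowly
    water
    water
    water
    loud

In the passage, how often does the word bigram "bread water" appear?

3

Scanning the 35 overlapping bigram windows for "bread water":
  position 10–11: bread water
  position 20–21: bread water
  position 24–25: bread water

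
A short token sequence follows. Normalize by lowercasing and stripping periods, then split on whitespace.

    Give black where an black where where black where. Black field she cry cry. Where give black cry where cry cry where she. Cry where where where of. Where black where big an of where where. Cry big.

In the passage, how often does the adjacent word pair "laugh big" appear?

0

Scanning the 37 overlapping bigram windows for "laugh big":
  (none found)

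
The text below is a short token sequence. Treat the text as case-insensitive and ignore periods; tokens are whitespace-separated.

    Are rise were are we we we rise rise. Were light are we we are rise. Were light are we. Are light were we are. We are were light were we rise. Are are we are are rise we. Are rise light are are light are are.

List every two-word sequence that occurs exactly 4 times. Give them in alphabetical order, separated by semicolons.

are are; are rise; light are

Bigram counts meeting the condition (exactly 4 times):
  are are: 4
  are rise: 4
  light are: 4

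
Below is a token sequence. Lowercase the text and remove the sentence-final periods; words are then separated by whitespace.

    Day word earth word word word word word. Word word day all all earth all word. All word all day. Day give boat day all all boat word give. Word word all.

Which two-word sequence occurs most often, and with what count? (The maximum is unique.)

Bigram frequencies (highest first):
  word word: 7
  word all: 3
  day all: 2
  all all: 2
  all word: 2
  day word: 1
  … (14 more, each ≤ 1)

"word word", 7 times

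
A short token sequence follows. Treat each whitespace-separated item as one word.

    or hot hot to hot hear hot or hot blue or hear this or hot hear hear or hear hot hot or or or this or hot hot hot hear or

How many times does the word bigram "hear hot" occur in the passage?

2

Scanning the 30 overlapping bigram windows for "hear hot":
  position 6–7: hear hot
  position 19–20: hear hot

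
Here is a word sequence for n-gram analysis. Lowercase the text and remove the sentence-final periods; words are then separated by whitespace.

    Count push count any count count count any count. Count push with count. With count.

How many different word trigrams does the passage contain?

11

15 tokens → 13 trigram windows in total.
Repeated trigrams (each contributes count−1 duplicates):
  any count count: 2
  count any count: 2
2 duplicate windows → 13 − 2 = 11 distinct.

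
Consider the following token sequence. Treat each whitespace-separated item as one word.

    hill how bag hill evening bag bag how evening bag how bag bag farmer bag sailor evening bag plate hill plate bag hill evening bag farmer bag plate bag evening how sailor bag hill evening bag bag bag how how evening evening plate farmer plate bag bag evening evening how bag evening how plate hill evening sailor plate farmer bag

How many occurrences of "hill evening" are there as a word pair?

Scanning the 59 overlapping bigram windows for "hill evening":
  position 4–5: hill evening
  position 23–24: hill evening
  position 34–35: hill evening
  position 55–56: hill evening

4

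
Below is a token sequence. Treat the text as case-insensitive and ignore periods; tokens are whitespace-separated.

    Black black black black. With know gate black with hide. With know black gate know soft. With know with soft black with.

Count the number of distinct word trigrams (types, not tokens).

19

22 tokens → 20 trigram windows in total.
Repeated trigrams (each contributes count−1 duplicates):
  black black black: 2
1 duplicate windows → 20 − 1 = 19 distinct.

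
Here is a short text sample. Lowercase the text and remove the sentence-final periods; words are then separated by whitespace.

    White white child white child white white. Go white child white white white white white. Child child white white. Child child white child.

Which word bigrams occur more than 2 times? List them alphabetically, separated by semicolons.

child white; white child; white white

Bigram counts meeting the condition (more than 2 times):
  child white: 5
  white child: 6
  white white: 7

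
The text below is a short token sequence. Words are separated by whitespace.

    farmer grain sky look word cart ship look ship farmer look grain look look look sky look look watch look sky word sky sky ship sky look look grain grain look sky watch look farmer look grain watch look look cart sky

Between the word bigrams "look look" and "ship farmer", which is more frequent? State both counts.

"look look" (5 vs 1)

"look look": 5 occurrences
"ship farmer": 1 occurrence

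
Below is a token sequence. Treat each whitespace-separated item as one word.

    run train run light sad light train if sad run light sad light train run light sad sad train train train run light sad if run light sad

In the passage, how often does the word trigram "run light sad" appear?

Scanning the 26 overlapping trigram windows for "run light sad":
  position 3–5: run light sad
  position 10–12: run light sad
  position 15–17: run light sad
  position 22–24: run light sad
  position 26–28: run light sad

5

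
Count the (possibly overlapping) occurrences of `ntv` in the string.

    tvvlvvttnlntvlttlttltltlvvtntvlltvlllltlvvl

Sliding a length-3 window over the 43 characters (41 positions):
  position 11–13: ntv
  position 28–30: ntv

2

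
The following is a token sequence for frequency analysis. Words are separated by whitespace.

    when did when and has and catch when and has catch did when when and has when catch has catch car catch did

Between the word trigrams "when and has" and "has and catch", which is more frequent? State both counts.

"when and has" (3 vs 1)

"when and has": 3 occurrences
"has and catch": 1 occurrence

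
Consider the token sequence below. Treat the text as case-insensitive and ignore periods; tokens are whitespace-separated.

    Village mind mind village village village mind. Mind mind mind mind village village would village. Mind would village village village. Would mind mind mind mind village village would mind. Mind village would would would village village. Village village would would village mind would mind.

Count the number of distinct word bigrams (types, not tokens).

44 tokens → 43 bigram windows in total.
Repeated bigrams (each contributes count−1 duplicates):
  mind mind: 9
  village village: 9
  village would: 5
  mind village: 4
  village mind: 4
  would village: 4
  would mind: 3
  would would: 3
  … (1 more repeated)
34 duplicate windows → 43 − 34 = 9 distinct.

9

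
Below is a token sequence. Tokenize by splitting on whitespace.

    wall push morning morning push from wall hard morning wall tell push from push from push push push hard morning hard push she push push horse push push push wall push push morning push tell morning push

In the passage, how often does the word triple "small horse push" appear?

Scanning the 35 overlapping trigram windows for "small horse push":
  (none found)

0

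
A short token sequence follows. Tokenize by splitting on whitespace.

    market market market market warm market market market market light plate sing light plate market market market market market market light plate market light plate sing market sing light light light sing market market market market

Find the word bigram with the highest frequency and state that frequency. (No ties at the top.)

"market market", 14 times

Bigram frequencies (highest first):
  market market: 14
  light plate: 4
  market light: 3
  plate sing: 2
  sing light: 2
  plate market: 2
  … (6 more, each ≤ 2)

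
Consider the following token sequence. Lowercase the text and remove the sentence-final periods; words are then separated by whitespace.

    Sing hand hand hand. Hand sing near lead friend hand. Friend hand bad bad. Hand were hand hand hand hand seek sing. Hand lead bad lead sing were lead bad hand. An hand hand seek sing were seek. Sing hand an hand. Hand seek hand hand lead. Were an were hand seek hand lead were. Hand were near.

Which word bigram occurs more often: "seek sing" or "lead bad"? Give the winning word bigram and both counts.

"seek sing": 3 occurrences
"lead bad": 2 occurrences

"seek sing" (3 vs 2)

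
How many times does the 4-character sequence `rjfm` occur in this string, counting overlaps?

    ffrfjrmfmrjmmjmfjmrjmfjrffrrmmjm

Sliding a length-4 window over the 32 characters (29 positions):
  (no match at any position)

0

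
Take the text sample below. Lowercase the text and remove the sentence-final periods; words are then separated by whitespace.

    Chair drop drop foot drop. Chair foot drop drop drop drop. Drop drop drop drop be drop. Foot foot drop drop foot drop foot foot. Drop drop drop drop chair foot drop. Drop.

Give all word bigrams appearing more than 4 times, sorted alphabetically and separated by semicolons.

Bigram counts meeting the condition (more than 4 times):
  drop drop: 13
  foot drop: 6

drop drop; foot drop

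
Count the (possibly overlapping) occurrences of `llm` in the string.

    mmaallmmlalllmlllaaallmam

Sliding a length-3 window over the 25 characters (23 positions):
  position 5–7: llm
  position 12–14: llm
  position 21–23: llm

3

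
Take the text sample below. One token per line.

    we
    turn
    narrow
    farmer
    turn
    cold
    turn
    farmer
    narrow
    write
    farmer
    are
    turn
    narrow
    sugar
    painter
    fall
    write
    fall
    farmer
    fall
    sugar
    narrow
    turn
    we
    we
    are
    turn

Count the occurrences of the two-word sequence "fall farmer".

Scanning the 27 overlapping bigram windows for "fall farmer":
  position 19–20: fall farmer

1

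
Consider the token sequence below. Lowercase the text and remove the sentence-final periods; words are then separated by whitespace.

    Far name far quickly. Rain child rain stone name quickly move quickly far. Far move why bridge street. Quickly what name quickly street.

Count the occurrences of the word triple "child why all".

Scanning the 21 overlapping trigram windows for "child why all":
  (none found)

0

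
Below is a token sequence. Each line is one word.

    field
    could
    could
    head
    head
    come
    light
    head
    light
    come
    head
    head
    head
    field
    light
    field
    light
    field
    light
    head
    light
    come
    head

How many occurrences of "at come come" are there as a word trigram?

Scanning the 21 overlapping trigram windows for "at come come":
  (none found)

0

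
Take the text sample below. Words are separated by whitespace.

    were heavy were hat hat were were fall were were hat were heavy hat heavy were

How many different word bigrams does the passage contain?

10

16 tokens → 15 bigram windows in total.
Repeated bigrams (each contributes count−1 duplicates):
  hat were: 2
  heavy were: 2
  were hat: 2
  were heavy: 2
  were were: 2
5 duplicate windows → 15 − 5 = 10 distinct.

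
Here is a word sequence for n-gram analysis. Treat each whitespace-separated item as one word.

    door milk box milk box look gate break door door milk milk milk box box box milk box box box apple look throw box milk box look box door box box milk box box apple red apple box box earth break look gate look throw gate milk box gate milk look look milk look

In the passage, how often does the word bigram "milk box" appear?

7

Scanning the 53 overlapping bigram windows for "milk box":
  position 2–3: milk box
  position 4–5: milk box
  position 13–14: milk box
  position 17–18: milk box
  position 25–26: milk box
  position 32–33: milk box
  position 47–48: milk box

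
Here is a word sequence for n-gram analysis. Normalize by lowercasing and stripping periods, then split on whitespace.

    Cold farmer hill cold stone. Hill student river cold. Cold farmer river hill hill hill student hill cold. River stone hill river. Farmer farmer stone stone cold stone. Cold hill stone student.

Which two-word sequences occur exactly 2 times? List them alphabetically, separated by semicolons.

Bigram counts meeting the condition (exactly 2 times):
  cold farmer: 2
  cold stone: 2
  hill cold: 2
  hill hill: 2
  hill student: 2
  stone cold: 2
  stone hill: 2

cold farmer; cold stone; hill cold; hill hill; hill student; stone cold; stone hill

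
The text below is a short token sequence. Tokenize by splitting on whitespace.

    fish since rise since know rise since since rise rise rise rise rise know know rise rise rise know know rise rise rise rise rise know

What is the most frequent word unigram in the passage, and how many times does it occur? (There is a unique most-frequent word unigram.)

"rise", 15 times

Unigram frequencies (highest first):
  rise: 15
  know: 6
  since: 4
  fish: 1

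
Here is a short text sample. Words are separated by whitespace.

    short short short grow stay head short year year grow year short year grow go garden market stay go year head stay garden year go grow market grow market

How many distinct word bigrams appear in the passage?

29 tokens → 28 bigram windows in total.
Repeated bigrams (each contributes count−1 duplicates):
  grow market: 2
  short short: 2
  short year: 2
  year grow: 2
4 duplicate windows → 28 − 4 = 24 distinct.

24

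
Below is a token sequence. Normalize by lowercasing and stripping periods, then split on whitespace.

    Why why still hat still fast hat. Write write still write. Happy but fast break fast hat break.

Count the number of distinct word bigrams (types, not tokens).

18 tokens → 17 bigram windows in total.
Repeated bigrams (each contributes count−1 duplicates):
  fast hat: 2
1 duplicate windows → 17 − 1 = 16 distinct.

16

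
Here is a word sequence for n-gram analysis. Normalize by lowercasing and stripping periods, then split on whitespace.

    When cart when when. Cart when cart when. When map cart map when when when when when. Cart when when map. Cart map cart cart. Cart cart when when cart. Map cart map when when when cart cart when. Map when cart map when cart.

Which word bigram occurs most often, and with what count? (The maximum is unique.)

"when when", 10 times

Bigram frequencies (highest first):
  when when: 10
  when cart: 8
  cart when: 6
  cart map: 5
  map cart: 4
  map when: 4
  … (2 more, each ≤ 4)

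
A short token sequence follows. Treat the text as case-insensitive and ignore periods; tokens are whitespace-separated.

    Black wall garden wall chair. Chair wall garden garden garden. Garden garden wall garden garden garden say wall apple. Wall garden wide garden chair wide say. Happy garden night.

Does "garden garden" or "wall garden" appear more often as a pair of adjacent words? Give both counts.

"garden garden": 6 occurrences
"wall garden": 4 occurrences

"garden garden" (6 vs 4)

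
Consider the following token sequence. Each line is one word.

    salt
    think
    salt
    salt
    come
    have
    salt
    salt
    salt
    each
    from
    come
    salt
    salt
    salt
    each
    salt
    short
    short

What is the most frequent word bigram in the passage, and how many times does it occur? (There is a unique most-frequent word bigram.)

"salt salt", 5 times

Bigram frequencies (highest first):
  salt salt: 5
  salt each: 2
  salt think: 1
  think salt: 1
  salt come: 1
  come have: 1
  … (7 more, each ≤ 1)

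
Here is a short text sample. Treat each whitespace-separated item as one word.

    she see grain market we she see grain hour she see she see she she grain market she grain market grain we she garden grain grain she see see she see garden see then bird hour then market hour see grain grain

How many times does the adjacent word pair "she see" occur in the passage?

Scanning the 41 overlapping bigram windows for "she see":
  position 1–2: she see
  position 6–7: she see
  position 10–11: she see
  position 12–13: she see
  position 27–28: she see
  position 30–31: she see

6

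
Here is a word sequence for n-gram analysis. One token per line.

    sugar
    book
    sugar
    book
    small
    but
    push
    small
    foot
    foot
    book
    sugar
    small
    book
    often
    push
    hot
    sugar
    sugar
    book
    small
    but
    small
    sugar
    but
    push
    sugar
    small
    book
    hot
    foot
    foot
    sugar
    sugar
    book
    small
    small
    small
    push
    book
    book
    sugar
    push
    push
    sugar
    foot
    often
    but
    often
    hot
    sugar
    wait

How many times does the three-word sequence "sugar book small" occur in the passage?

Scanning the 50 overlapping trigram windows for "sugar book small":
  position 3–5: sugar book small
  position 19–21: sugar book small
  position 34–36: sugar book small

3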